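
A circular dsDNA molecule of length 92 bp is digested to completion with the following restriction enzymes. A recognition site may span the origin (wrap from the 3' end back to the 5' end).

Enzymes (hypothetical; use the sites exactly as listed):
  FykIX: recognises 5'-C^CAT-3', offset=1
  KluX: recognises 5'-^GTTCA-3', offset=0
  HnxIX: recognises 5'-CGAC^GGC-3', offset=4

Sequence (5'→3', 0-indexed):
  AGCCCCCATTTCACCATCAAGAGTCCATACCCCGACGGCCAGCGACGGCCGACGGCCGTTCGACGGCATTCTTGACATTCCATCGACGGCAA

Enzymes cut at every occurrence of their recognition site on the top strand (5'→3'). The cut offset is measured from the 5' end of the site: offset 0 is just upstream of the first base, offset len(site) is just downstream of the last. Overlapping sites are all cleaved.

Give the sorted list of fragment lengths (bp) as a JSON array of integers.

[7,7,8,10,11,11,11,11,16]

Site scan:
  FykIX (CCAT, off=1): starts [5, 13, 24, 79] → cuts [6, 14, 25, 80]
  KluX (GTTCA, off=0): no sites
  HnxIX (CGACGGC, off=4): starts [32, 42, 49, 60, 83] → cuts [36, 46, 53, 64, 87]

Pooled cuts: [6, 14, 25, 36, 46, 53, 64, 80, 87]

Fragments:
  6→14: 8 bp
  14→25: 11 bp
  25→36: 11 bp
  36→46: 10 bp
  46→53: 7 bp
  53→64: 11 bp
  64→80: 16 bp
  80→87: 7 bp
  87→6 (wrap): 92-87+6 = 11 bp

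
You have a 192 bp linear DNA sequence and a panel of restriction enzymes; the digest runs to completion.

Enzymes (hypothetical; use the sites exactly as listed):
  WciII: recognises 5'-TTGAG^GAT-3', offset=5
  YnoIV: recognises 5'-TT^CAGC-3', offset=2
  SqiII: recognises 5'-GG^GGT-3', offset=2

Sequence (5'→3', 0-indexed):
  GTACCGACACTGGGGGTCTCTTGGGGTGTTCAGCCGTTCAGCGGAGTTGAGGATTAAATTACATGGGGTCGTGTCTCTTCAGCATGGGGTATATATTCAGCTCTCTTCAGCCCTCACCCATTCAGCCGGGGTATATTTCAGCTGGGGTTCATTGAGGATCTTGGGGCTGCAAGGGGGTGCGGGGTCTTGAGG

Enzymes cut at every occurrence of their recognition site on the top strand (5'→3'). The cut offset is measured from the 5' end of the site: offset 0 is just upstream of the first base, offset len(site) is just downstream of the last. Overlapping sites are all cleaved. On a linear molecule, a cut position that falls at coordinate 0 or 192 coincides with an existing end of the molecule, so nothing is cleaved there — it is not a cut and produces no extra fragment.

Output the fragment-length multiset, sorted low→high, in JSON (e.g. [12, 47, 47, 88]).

[6,7,7,7,8,8,9,10,10,10,10,11,13,13,14,15,15,19]

Scan for sites:
  WciII (TTGAGGAT, off=5): starts [46, 151] → cuts [51, 156]
  YnoIV (TTCAGC, off=2): starts [28, 36, 77, 95, 105, 120, 136] → cuts [30, 38, 79, 97, 107, 122, 138]
  SqiII (GGGGT, off=2): starts [12, 22, 64, 85, 127, 143, 173, 180] → cuts [14, 24, 66, 87, 129, 145, 175, 182]

Pooled cuts: [14, 24, 30, 38, 51, 66, 79, 87, 97, 107, 122, 129, 138, 145, 156, 175, 182]

Fragment lengths:
  [0,14): 14 bp
  [14,24): 10 bp
  [24,30): 6 bp
  [30,38): 8 bp
  [38,51): 13 bp
  [51,66): 15 bp
  [66,79): 13 bp
  [79,87): 8 bp
  [87,97): 10 bp
  [97,107): 10 bp
  [107,122): 15 bp
  [122,129): 7 bp
  [129,138): 9 bp
  [138,145): 7 bp
  [145,156): 11 bp
  [156,175): 19 bp
  [175,182): 7 bp
  [182,192): 10 bp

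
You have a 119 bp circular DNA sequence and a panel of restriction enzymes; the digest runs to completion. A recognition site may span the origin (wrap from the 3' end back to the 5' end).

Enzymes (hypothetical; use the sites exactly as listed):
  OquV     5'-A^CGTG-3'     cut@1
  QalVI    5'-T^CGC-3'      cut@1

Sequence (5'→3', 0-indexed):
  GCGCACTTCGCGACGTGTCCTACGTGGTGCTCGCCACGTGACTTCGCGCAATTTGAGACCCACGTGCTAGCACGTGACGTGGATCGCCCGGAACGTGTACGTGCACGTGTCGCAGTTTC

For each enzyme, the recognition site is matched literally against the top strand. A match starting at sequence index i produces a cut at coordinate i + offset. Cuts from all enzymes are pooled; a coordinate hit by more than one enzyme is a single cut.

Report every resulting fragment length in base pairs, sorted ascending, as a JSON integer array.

[5,5,5,5,6,6,7,8,8,9,9,9,9,10,18]

Per-enzyme occurrences:
  OquV (ACGTG, off=1): starts [12, 21, 35, 61, 71, 76, 92, 98, 104] → cuts [13, 22, 36, 62, 72, 77, 93, 99, 105]
  QalVI (TCGC, off=1): starts [7, 30, 43, 83, 109, 117] → cuts [8, 31, 44, 84, 110, 118]

All cut coordinates (distinct, sorted): [8, 13, 22, 31, 36, 44, 62, 72, 77, 84, 93, 99, 105, 110, 118]

Fragment lengths:
  8→13: 5 bp
  13→22: 9 bp
  22→31: 9 bp
  31→36: 5 bp
  36→44: 8 bp
  44→62: 18 bp
  62→72: 10 bp
  72→77: 5 bp
  77→84: 7 bp
  84→93: 9 bp
  93→99: 6 bp
  99→105: 6 bp
  105→110: 5 bp
  110→118: 8 bp
  118→8 (wrap): 119-118+8 = 9 bp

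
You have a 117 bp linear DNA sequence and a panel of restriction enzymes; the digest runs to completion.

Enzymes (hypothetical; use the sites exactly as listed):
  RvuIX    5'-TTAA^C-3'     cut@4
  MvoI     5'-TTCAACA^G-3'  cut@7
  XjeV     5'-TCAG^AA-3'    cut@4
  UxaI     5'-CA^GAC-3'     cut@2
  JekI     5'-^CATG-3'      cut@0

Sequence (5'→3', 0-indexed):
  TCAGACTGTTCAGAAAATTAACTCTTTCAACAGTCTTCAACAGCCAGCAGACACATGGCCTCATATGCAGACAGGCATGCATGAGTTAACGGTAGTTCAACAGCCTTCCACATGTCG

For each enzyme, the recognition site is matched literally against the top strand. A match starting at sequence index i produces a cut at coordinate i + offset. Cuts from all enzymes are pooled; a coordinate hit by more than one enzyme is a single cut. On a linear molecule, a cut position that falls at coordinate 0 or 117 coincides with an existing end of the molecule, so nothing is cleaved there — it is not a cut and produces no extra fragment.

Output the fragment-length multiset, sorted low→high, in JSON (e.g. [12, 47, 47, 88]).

Per-enzyme occurrences:
  RvuIX TTAAC/4: at [17, 85] ⇒ [21, 89]
  MvoI TTCAACAG/7: at [25, 35, 95] ⇒ [32, 42, 102]
  XjeV TCAGAA/4: at [9] ⇒ [13]
  UxaI CAGAC/2: at [1, 47, 67] ⇒ [3, 49, 69]
  JekI CATG/0: at [53, 75, 79, 110] ⇒ [53, 75, 79, 110]

Pooled cuts: [3, 13, 21, 32, 42, 49, 53, 69, 75, 79, 89, 102, 110]

Fragment lengths:
  [0,3): 3 bp
  [3,13): 10 bp
  [13,21): 8 bp
  [21,32): 11 bp
  [32,42): 10 bp
  [42,49): 7 bp
  [49,53): 4 bp
  [53,69): 16 bp
  [69,75): 6 bp
  [75,79): 4 bp
  [79,89): 10 bp
  [89,102): 13 bp
  [102,110): 8 bp
  [110,117): 7 bp

[3,4,4,6,7,7,8,8,10,10,10,11,13,16]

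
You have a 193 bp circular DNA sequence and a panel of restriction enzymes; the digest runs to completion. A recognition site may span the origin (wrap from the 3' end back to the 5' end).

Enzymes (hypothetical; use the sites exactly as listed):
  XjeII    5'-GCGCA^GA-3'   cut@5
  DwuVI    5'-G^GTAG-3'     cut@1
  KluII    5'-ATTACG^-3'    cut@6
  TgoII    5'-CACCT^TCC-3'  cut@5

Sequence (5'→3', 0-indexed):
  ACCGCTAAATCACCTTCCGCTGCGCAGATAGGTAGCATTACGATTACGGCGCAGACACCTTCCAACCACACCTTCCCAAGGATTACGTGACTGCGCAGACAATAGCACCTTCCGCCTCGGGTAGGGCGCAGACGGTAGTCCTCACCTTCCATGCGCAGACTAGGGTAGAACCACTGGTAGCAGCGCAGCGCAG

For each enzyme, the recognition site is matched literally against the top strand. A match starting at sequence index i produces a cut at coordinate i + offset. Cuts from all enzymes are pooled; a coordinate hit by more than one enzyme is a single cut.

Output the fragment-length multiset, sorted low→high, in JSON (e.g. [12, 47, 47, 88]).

[4,5,5,6,7,7,10,10,10,10,11,11,12,13,13,13,14,16,16]

Site scan:
  XjeII GCGCAGA/5: at [21, 48, 92, 125, 152, 187] ⇒ [26, 53, 97, 130, 157, 192]
  DwuVI GGTAG/1: at [30, 119, 133, 163, 175] ⇒ [31, 120, 134, 164, 176]
  KluII ATTACG/6: at [36, 42, 81] ⇒ [42, 48, 87]
  TgoII CACCTTCC/5: at [10, 55, 68, 105, 142] ⇒ [15, 60, 73, 110, 147]

Pooled cuts: [15, 26, 31, 42, 48, 53, 60, 73, 87, 97, 110, 120, 130, 134, 147, 157, 164, 176, 192]

Fragment lengths:
  15→26: 11 bp
  26→31: 5 bp
  31→42: 11 bp
  42→48: 6 bp
  48→53: 5 bp
  53→60: 7 bp
  60→73: 13 bp
  73→87: 14 bp
  87→97: 10 bp
  97→110: 13 bp
  110→120: 10 bp
  120→130: 10 bp
  130→134: 4 bp
  134→147: 13 bp
  147→157: 10 bp
  157→164: 7 bp
  164→176: 12 bp
  176→192: 16 bp
  192→15 (wrap): 193-192+15 = 16 bp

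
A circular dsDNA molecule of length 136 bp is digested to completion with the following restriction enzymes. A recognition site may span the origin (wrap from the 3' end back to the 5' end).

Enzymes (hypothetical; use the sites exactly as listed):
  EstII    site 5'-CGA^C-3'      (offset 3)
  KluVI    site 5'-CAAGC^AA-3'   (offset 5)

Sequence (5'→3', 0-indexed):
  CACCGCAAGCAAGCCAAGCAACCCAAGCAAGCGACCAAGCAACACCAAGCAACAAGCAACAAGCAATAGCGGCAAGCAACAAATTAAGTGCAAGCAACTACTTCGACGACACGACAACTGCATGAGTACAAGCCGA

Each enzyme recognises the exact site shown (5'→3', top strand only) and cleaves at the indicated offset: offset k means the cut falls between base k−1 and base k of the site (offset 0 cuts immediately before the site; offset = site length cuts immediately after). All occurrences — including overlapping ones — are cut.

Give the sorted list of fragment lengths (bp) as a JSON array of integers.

[3,5,6,6,7,7,9,9,10,10,11,13,18,22]

Per-enzyme occurrences:
  EstII CGAC/3: at [31, 103, 106, 111, 133] ⇒ [0, 34, 106, 109, 114]
  KluVI CAAGCAA/5: at [5, 14, 23, 35, 45, 52, 59, 72, 90] ⇒ [10, 19, 28, 40, 50, 57, 64, 77, 95]

Pooled cuts: [0, 10, 19, 28, 34, 40, 50, 57, 64, 77, 95, 106, 109, 114]

Fragments:
  0→10: 10 bp
  10→19: 9 bp
  19→28: 9 bp
  28→34: 6 bp
  34→40: 6 bp
  40→50: 10 bp
  50→57: 7 bp
  57→64: 7 bp
  64→77: 13 bp
  77→95: 18 bp
  95→106: 11 bp
  106→109: 3 bp
  109→114: 5 bp
  114→0 (wrap): 136-114+0 = 22 bp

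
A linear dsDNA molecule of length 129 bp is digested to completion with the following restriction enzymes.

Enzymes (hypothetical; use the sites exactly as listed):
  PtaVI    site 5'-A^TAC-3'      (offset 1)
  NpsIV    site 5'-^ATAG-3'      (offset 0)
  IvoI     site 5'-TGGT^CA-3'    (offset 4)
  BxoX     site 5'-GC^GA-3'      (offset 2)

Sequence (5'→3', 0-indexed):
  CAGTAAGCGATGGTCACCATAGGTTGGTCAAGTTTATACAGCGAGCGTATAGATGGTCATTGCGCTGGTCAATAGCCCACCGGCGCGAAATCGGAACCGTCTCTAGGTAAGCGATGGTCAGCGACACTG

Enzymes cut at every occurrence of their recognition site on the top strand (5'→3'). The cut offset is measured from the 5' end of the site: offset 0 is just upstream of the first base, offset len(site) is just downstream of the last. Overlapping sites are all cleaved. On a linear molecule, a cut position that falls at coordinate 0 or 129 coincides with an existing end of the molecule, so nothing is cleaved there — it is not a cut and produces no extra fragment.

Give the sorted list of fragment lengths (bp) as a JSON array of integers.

Site scan:
  PtaVI (ATAC, off=1): starts [35] → cuts [36]
  NpsIV (ATAG, off=0): starts [18, 48, 71] → cuts [18, 48, 71]
  IvoI (TGGTCA, off=4): starts [10, 24, 53, 65, 114] → cuts [14, 28, 57, 69, 118]
  BxoX (GCGA, off=2): starts [6, 40, 84, 110, 120] → cuts [8, 42, 86, 112, 122]

Pooled cuts: [8, 14, 18, 28, 36, 42, 48, 57, 69, 71, 86, 112, 118, 122]

Fragment lengths:
  [0,8): 8 bp
  [8,14): 6 bp
  [14,18): 4 bp
  [18,28): 10 bp
  [28,36): 8 bp
  [36,42): 6 bp
  [42,48): 6 bp
  [48,57): 9 bp
  [57,69): 12 bp
  [69,71): 2 bp
  [71,86): 15 bp
  [86,112): 26 bp
  [112,118): 6 bp
  [118,122): 4 bp
  [122,129): 7 bp

[2,4,4,6,6,6,6,7,8,8,9,10,12,15,26]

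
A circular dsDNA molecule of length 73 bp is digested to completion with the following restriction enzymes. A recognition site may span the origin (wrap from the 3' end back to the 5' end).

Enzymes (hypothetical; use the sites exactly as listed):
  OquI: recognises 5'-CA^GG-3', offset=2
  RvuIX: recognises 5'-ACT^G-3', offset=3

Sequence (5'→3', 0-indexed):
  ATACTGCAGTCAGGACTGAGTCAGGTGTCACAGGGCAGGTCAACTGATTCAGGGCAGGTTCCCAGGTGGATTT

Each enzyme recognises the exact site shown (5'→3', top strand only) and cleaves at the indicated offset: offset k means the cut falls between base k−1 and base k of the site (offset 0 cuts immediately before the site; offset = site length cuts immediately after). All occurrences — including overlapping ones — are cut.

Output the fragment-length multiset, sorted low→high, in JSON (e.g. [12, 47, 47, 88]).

[5,5,5,6,6,7,8,8,9,14]

Scan for sites:
  OquI CAGG/2: at [10, 21, 30, 35, 49, 54, 62] ⇒ [12, 23, 32, 37, 51, 56, 64]
  RvuIX ACTG/3: at [2, 14, 42] ⇒ [5, 17, 45]

All cut coordinates (distinct, sorted): [5, 12, 17, 23, 32, 37, 45, 51, 56, 64]

Fragments:
  5→12: 7 bp
  12→17: 5 bp
  17→23: 6 bp
  23→32: 9 bp
  32→37: 5 bp
  37→45: 8 bp
  45→51: 6 bp
  51→56: 5 bp
  56→64: 8 bp
  64→5 (wrap): 73-64+5 = 14 bp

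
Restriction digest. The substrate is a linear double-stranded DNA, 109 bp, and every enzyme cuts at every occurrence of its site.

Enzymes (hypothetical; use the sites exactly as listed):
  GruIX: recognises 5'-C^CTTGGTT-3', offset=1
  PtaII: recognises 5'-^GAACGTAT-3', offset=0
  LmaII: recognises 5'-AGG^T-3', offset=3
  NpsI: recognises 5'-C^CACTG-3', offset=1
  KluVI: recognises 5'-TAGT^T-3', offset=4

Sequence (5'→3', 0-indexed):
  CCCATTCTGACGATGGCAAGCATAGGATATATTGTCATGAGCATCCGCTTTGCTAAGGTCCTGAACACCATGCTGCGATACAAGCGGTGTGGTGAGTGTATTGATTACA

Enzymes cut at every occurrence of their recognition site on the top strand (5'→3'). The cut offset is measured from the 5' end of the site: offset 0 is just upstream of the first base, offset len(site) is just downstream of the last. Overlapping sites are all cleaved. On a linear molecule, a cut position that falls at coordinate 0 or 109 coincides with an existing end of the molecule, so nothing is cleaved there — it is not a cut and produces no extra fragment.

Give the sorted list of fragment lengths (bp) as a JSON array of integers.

Site scan:
  GruIX (CCTTGGTT, off=1): no sites
  PtaII (GAACGTAT, off=0): no sites
  LmaII (AGGT, off=3): starts [55] → cuts [58]
  NpsI (CCACTG, off=1): no sites
  KluVI (TAGTT, off=4): no sites

Pooled cuts: [58]

Fragment lengths:
  [0,58): 58 bp
  [58,109): 51 bp

[51,58]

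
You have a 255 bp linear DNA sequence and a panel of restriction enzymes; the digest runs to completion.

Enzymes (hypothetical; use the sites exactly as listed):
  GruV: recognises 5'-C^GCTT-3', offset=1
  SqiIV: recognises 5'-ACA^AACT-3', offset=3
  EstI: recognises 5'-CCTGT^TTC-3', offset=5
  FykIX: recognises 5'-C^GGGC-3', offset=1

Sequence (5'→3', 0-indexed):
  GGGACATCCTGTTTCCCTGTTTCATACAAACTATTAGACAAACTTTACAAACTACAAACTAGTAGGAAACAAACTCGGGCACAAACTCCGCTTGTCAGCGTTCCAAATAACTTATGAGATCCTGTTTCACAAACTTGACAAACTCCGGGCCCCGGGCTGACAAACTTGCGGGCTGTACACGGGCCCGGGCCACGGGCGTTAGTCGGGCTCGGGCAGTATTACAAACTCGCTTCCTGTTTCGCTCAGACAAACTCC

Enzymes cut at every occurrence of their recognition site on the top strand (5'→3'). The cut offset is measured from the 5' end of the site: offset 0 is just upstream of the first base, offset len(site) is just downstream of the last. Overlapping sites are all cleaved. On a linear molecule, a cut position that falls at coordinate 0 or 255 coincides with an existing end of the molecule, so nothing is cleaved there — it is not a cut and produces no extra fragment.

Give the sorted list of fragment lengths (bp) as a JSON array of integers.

[5,5,6,6,6,6,6,6,7,7,7,7,7,8,8,9,9,9,9,11,11,12,12,12,13,15,36]

Scan for sites:
  GruV (CGCTT, off=1): starts [88, 227] → cuts [89, 228]
  SqiIV (ACAAACT, off=3): starts [25, 37, 46, 53, 68, 80, 128, 137, 159, 220, 246] → cuts [28, 40, 49, 56, 71, 83, 131, 140, 162, 223, 249]
  EstI (CCTGTTTC, off=5): starts [7, 15, 120, 232] → cuts [12, 20, 125, 237]
  FykIX (CGGGC, off=1): starts [75, 145, 152, 168, 179, 185, 192, 203, 209] → cuts [76, 146, 153, 169, 180, 186, 193, 204, 210]

All cut coordinates (distinct, sorted): [12, 20, 28, 40, 49, 56, 71, 76, 83, 89, 125, 131, 140, 146, 153, 162, 169, 180, 186, 193, 204, 210, 223, 228, 237, 249]

Fragment lengths:
  [0,12): 12 bp
  [12,20): 8 bp
  [20,28): 8 bp
  [28,40): 12 bp
  [40,49): 9 bp
  [49,56): 7 bp
  [56,71): 15 bp
  [71,76): 5 bp
  [76,83): 7 bp
  [83,89): 6 bp
  [89,125): 36 bp
  [125,131): 6 bp
  [131,140): 9 bp
  [140,146): 6 bp
  [146,153): 7 bp
  [153,162): 9 bp
  [162,169): 7 bp
  [169,180): 11 bp
  [180,186): 6 bp
  [186,193): 7 bp
  [193,204): 11 bp
  [204,210): 6 bp
  [210,223): 13 bp
  [223,228): 5 bp
  [228,237): 9 bp
  [237,249): 12 bp
  [249,255): 6 bp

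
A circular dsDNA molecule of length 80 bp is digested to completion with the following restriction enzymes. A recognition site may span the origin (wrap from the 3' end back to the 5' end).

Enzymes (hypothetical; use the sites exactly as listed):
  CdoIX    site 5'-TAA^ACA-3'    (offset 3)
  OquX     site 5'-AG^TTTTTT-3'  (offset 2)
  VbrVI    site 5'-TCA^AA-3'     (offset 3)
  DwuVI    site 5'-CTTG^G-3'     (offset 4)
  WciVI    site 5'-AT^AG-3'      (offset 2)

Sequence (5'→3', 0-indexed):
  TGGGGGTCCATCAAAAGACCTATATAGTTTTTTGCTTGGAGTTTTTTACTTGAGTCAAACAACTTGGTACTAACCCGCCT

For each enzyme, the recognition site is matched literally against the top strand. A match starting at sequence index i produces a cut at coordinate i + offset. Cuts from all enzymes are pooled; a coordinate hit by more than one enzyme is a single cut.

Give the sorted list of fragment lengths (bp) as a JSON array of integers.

[2,3,9,11,11,12,16,16]

Scan for sites:
  CdoIX (TAAACA, off=3): no sites
  OquX (AGTTTTTT, off=2): starts [25, 39] → cuts [27, 41]
  VbrVI (TCAAA, off=3): starts [10, 54] → cuts [13, 57]
  DwuVI (CTTGG, off=4): starts [34, 62, 78] → cuts [2, 38, 66]
  WciVI (ATAG, off=2): starts [23] → cuts [25]

Pooled cuts: [2, 13, 25, 27, 38, 41, 57, 66]

Fragments:
  2→13: 11 bp
  13→25: 12 bp
  25→27: 2 bp
  27→38: 11 bp
  38→41: 3 bp
  41→57: 16 bp
  57→66: 9 bp
  66→2 (wrap): 80-66+2 = 16 bp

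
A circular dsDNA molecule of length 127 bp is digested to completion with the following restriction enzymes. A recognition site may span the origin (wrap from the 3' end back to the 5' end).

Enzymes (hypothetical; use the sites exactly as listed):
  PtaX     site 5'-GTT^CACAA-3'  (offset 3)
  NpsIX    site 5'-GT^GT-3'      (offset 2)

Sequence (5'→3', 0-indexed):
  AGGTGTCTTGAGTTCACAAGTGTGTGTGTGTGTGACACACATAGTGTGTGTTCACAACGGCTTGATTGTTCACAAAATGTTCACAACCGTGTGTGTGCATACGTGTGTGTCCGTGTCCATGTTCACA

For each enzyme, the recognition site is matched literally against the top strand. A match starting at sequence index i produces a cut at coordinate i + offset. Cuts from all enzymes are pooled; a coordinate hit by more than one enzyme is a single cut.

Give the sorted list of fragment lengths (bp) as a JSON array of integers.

[2,2,2,2,2,2,2,2,2,2,2,3,6,7,8,9,9,10,10,11,14,18]

Site scan:
  PtaX (GTTCACAA, off=3): starts [11, 49, 67, 78, 120] → cuts [14, 52, 70, 81, 123]
  NpsIX (GTGT, off=2): starts [2, 19, 21, 23, 25, 27, 29, 43, 45, 47, 88, 90, 92, 102, 104, 106, 112] → cuts [4, 21, 23, 25, 27, 29, 31, 45, 47, 49, 90, 92, 94, 104, 106, 108, 114]

Pooled cuts: [4, 14, 21, 23, 25, 27, 29, 31, 45, 47, 49, 52, 70, 81, 90, 92, 94, 104, 106, 108, 114, 123]

Fragment lengths:
  4→14: 10 bp
  14→21: 7 bp
  21→23: 2 bp
  23→25: 2 bp
  25→27: 2 bp
  27→29: 2 bp
  29→31: 2 bp
  31→45: 14 bp
  45→47: 2 bp
  47→49: 2 bp
  49→52: 3 bp
  52→70: 18 bp
  70→81: 11 bp
  81→90: 9 bp
  90→92: 2 bp
  92→94: 2 bp
  94→104: 10 bp
  104→106: 2 bp
  106→108: 2 bp
  108→114: 6 bp
  114→123: 9 bp
  123→4 (wrap): 127-123+4 = 8 bp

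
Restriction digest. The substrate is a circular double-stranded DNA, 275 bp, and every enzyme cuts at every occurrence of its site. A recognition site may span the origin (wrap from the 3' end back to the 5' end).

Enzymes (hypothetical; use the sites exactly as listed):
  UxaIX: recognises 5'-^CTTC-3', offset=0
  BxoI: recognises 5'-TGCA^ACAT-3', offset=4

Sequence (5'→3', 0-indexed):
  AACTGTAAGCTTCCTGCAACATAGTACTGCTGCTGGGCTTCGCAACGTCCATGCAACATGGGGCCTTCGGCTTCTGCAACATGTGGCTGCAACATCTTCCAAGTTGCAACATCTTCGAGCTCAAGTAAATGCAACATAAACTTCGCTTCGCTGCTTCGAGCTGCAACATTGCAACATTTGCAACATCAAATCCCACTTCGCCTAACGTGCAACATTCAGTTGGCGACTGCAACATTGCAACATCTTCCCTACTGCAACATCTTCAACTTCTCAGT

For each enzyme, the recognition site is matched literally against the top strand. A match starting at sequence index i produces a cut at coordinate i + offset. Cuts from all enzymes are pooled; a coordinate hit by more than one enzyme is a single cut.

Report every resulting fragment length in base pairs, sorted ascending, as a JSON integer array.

Site scan:
  UxaIX CTTC/0: at [9, 37, 64, 70, 95, 112, 140, 145, 153, 195, 243, 260, 266] ⇒ [9, 37, 64, 70, 95, 112, 140, 145, 153, 195, 243, 260, 266]
  BxoI TGCAACAT/4: at [14, 51, 74, 87, 104, 129, 161, 169, 178, 207, 227, 235, 252] ⇒ [18, 55, 78, 91, 108, 133, 165, 173, 182, 211, 231, 239, 256]

Pooled cuts: [9, 18, 37, 55, 64, 70, 78, 91, 95, 108, 112, 133, 140, 145, 153, 165, 173, 182, 195, 211, 231, 239, 243, 256, 260, 266]

Fragments:
  9→18: 9 bp
  18→37: 19 bp
  37→55: 18 bp
  55→64: 9 bp
  64→70: 6 bp
  70→78: 8 bp
  78→91: 13 bp
  91→95: 4 bp
  95→108: 13 bp
  108→112: 4 bp
  112→133: 21 bp
  133→140: 7 bp
  140→145: 5 bp
  145→153: 8 bp
  153→165: 12 bp
  165→173: 8 bp
  173→182: 9 bp
  182→195: 13 bp
  195→211: 16 bp
  211→231: 20 bp
  231→239: 8 bp
  239→243: 4 bp
  243→256: 13 bp
  256→260: 4 bp
  260→266: 6 bp
  266→9 (wrap): 275-266+9 = 18 bp

[4,4,4,4,5,6,6,7,8,8,8,8,9,9,9,12,13,13,13,13,16,18,18,19,20,21]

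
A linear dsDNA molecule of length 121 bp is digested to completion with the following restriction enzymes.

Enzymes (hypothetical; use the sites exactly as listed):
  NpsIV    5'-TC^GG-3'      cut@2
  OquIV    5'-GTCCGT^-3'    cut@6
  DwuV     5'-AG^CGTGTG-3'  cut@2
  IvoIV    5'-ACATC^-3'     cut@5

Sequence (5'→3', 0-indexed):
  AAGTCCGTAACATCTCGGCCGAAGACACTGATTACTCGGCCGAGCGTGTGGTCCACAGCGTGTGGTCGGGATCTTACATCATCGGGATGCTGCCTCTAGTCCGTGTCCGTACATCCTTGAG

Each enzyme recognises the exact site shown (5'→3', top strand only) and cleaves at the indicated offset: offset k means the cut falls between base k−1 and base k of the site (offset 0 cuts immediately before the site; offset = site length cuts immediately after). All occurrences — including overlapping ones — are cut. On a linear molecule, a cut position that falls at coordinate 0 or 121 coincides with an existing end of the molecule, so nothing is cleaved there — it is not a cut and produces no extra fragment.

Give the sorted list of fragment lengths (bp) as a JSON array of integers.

[2,3,5,6,6,6,7,8,9,13,14,21,21]

Scan for sites:
  NpsIV (TCGG, off=2): starts [14, 35, 65, 81] → cuts [16, 37, 67, 83]
  OquIV (GTCCGT, off=6): starts [2, 98, 104] → cuts [8, 104, 110]
  DwuV (AGCGTGTG, off=2): starts [42, 56] → cuts [44, 58]
  IvoIV (ACATC, off=5): starts [9, 75, 110] → cuts [14, 80, 115]

All cut coordinates (distinct, sorted): [8, 14, 16, 37, 44, 58, 67, 80, 83, 104, 110, 115]

Fragment lengths:
  [0,8): 8 bp
  [8,14): 6 bp
  [14,16): 2 bp
  [16,37): 21 bp
  [37,44): 7 bp
  [44,58): 14 bp
  [58,67): 9 bp
  [67,80): 13 bp
  [80,83): 3 bp
  [83,104): 21 bp
  [104,110): 6 bp
  [110,115): 5 bp
  [115,121): 6 bp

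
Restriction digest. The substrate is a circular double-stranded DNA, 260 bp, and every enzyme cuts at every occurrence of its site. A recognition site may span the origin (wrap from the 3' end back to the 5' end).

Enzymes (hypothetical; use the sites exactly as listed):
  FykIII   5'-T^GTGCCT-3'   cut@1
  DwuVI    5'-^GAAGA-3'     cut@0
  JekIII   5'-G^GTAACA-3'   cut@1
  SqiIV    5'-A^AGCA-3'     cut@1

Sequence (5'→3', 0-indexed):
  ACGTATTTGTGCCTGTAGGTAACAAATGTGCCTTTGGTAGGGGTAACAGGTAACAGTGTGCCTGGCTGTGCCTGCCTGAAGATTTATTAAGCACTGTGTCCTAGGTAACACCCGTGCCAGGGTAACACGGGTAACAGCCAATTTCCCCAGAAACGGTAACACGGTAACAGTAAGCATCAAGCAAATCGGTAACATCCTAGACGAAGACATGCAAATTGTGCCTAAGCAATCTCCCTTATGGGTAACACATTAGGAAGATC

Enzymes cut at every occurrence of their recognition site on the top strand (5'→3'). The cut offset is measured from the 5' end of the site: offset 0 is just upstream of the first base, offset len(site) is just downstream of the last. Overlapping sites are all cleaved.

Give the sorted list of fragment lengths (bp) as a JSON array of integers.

[7,7,7,8,8,9,9,9,9,10,10,10,12,12,14,15,15,15,15,17,17,25]

Scan for sites:
  FykIII (TGTGCCT, off=1): starts [7, 26, 56, 66, 216] → cuts [8, 27, 57, 67, 217]
  DwuVI (GAAGA, off=0): starts [77, 202, 253] → cuts [77, 202, 253]
  JekIII (GGTAACA, off=1): starts [17, 41, 48, 103, 120, 129, 154, 162, 187, 240] → cuts [18, 42, 49, 104, 121, 130, 155, 163, 188, 241]
  SqiIV (AAGCA, off=1): starts [88, 171, 178, 223] → cuts [89, 172, 179, 224]

All cut coordinates (distinct, sorted): [8, 18, 27, 42, 49, 57, 67, 77, 89, 104, 121, 130, 155, 163, 172, 179, 188, 202, 217, 224, 241, 253]

Fragment lengths:
  8→18: 10 bp
  18→27: 9 bp
  27→42: 15 bp
  42→49: 7 bp
  49→57: 8 bp
  57→67: 10 bp
  67→77: 10 bp
  77→89: 12 bp
  89→104: 15 bp
  104→121: 17 bp
  121→130: 9 bp
  130→155: 25 bp
  155→163: 8 bp
  163→172: 9 bp
  172→179: 7 bp
  179→188: 9 bp
  188→202: 14 bp
  202→217: 15 bp
  217→224: 7 bp
  224→241: 17 bp
  241→253: 12 bp
  253→8 (wrap): 260-253+8 = 15 bp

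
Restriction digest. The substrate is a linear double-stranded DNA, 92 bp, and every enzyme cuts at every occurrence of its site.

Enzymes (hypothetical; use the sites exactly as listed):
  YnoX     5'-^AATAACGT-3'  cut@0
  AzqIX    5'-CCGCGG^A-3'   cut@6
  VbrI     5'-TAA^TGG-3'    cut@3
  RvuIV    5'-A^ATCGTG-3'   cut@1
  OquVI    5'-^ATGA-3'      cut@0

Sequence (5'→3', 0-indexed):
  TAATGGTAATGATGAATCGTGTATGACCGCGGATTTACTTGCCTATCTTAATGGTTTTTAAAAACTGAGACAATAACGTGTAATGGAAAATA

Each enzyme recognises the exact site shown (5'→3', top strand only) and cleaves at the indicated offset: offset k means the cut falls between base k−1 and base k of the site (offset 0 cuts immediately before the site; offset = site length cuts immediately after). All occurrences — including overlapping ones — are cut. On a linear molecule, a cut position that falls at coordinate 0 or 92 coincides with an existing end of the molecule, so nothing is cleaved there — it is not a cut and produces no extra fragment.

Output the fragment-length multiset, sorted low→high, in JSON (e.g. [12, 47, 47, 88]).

Scan for sites:
  YnoX (AATAACGT, off=0): starts [71] → cuts [71]
  AzqIX (CCGCGGA, off=6): starts [26] → cuts [32]
  VbrI (TAATGG, off=3): starts [0, 48, 80] → cuts [3, 51, 83]
  RvuIV (AATCGTG, off=1): starts [14] → cuts [15]
  OquVI (ATGA, off=0): starts [8, 11, 22] → cuts [8, 11, 22]

All cut coordinates (distinct, sorted): [3, 8, 11, 15, 22, 32, 51, 71, 83]

Fragments:
  [0,3): 3 bp
  [3,8): 5 bp
  [8,11): 3 bp
  [11,15): 4 bp
  [15,22): 7 bp
  [22,32): 10 bp
  [32,51): 19 bp
  [51,71): 20 bp
  [71,83): 12 bp
  [83,92): 9 bp

[3,3,4,5,7,9,10,12,19,20]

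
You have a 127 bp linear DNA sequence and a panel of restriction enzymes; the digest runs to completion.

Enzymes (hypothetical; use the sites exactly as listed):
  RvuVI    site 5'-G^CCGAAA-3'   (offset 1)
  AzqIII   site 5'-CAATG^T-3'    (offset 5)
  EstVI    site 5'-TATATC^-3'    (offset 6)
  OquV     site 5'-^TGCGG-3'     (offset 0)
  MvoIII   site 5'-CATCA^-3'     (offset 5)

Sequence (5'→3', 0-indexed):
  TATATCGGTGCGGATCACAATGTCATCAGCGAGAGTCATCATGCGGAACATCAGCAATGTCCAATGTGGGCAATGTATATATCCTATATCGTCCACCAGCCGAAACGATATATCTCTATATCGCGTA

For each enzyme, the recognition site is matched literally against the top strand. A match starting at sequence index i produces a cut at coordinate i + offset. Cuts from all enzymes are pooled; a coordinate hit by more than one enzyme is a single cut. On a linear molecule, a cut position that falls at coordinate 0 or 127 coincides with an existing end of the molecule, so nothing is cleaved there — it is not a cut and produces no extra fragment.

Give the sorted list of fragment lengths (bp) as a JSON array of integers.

[2,5,6,6,6,7,7,8,8,9,9,12,13,14,15]

Per-enzyme occurrences:
  RvuVI GCCGAAA/1: at [98] ⇒ [99]
  AzqIII CAATGT/5: at [17, 54, 61, 70] ⇒ [22, 59, 66, 75]
  EstVI TATATC/6: at [0, 77, 84, 108, 116] ⇒ [6, 83, 90, 114, 122]
  OquV TGCGG/0: at [8, 41] ⇒ [8, 41]
  MvoIII CATCA/5: at [23, 36, 48] ⇒ [28, 41, 53]

Pooled cuts: [6, 8, 22, 28, 41, 53, 59, 66, 75, 83, 90, 99, 114, 122]

Fragment lengths:
  [0,6): 6 bp
  [6,8): 2 bp
  [8,22): 14 bp
  [22,28): 6 bp
  [28,41): 13 bp
  [41,53): 12 bp
  [53,59): 6 bp
  [59,66): 7 bp
  [66,75): 9 bp
  [75,83): 8 bp
  [83,90): 7 bp
  [90,99): 9 bp
  [99,114): 15 bp
  [114,122): 8 bp
  [122,127): 5 bp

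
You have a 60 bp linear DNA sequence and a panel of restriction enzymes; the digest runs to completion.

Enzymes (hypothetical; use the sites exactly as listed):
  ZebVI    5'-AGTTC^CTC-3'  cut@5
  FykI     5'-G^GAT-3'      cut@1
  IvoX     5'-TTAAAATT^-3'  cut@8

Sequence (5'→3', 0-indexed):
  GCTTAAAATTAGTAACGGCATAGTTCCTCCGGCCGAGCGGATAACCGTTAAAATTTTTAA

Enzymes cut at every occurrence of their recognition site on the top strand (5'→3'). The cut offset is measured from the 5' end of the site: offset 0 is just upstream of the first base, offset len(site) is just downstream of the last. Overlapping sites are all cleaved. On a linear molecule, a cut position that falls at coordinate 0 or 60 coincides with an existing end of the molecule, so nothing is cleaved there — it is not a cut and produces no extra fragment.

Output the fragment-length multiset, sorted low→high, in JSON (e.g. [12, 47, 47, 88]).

[5,10,13,16,16]

Scan for sites:
  ZebVI AGTTCCTC/5: at [21] ⇒ [26]
  FykI GGAT/1: at [38] ⇒ [39]
  IvoX TTAAAATT/8: at [2, 47] ⇒ [10, 55]

All cut coordinates (distinct, sorted): [10, 26, 39, 55]

Fragment lengths:
  [0,10): 10 bp
  [10,26): 16 bp
  [26,39): 13 bp
  [39,55): 16 bp
  [55,60): 5 bp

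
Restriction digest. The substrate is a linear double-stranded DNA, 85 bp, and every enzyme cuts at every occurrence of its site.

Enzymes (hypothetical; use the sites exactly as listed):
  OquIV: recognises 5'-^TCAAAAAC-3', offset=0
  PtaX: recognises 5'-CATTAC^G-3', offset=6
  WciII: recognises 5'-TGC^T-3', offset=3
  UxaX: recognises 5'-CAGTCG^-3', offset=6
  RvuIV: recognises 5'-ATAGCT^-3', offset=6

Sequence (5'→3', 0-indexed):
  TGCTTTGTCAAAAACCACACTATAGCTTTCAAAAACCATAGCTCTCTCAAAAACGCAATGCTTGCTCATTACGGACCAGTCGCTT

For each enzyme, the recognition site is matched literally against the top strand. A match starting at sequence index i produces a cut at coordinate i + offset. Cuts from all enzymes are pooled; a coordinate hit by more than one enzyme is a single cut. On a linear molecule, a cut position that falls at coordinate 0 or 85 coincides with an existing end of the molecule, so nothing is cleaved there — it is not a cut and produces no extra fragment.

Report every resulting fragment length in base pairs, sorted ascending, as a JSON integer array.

Site scan:
  OquIV (TCAAAAAC, off=0): starts [7, 28, 46] → cuts [7, 28, 46]
  PtaX (CATTACG, off=6): starts [66] → cuts [72]
  WciII (TGCT, off=3): starts [0, 58, 62] → cuts [3, 61, 65]
  UxaX (CAGTCG, off=6): starts [76] → cuts [82]
  RvuIV (ATAGCT, off=6): starts [21, 37] → cuts [27, 43]

Pooled cuts: [3, 7, 27, 28, 43, 46, 61, 65, 72, 82]

Fragment lengths:
  [0,3): 3 bp
  [3,7): 4 bp
  [7,27): 20 bp
  [27,28): 1 bp
  [28,43): 15 bp
  [43,46): 3 bp
  [46,61): 15 bp
  [61,65): 4 bp
  [65,72): 7 bp
  [72,82): 10 bp
  [82,85): 3 bp

[1,3,3,3,4,4,7,10,15,15,20]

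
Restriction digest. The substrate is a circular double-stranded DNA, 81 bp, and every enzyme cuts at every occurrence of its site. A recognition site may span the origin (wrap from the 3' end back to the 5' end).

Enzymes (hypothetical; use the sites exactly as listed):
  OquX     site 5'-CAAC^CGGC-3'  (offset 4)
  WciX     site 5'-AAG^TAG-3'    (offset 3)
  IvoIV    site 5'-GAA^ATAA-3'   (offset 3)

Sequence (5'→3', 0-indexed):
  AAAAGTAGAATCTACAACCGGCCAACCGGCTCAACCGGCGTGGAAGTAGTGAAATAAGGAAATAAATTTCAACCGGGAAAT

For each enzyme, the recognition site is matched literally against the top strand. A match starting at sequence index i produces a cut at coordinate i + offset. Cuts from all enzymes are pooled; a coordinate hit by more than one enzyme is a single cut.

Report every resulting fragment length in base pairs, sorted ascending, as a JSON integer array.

Scan for sites:
  OquX CAACCGGC/4: at [14, 22, 31] ⇒ [18, 26, 35]
  WciX AAGTAG/3: at [2, 43] ⇒ [5, 46]
  IvoIV GAAATAA/3: at [50, 58, 76] ⇒ [53, 61, 79]

All cut coordinates (distinct, sorted): [5, 18, 26, 35, 46, 53, 61, 79]

Fragments:
  5→18: 13 bp
  18→26: 8 bp
  26→35: 9 bp
  35→46: 11 bp
  46→53: 7 bp
  53→61: 8 bp
  61→79: 18 bp
  79→5 (wrap): 81-79+5 = 7 bp

[7,7,8,8,9,11,13,18]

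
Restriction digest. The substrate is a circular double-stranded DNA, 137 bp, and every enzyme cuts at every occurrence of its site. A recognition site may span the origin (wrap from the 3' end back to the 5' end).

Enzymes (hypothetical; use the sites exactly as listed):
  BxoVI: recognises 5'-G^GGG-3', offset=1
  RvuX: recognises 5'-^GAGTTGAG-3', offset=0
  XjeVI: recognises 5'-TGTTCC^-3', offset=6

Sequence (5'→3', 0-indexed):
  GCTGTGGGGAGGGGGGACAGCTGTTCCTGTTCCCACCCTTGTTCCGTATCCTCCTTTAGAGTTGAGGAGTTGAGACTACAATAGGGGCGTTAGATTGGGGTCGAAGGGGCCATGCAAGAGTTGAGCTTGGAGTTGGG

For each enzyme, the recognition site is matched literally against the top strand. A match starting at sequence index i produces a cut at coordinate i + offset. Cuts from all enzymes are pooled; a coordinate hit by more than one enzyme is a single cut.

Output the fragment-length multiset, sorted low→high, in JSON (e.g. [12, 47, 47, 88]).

Per-enzyme occurrences:
  BxoVI GGGG/1: at [5, 10, 11, 12, 83, 96, 105, 134] ⇒ [6, 11, 12, 13, 84, 97, 106, 135]
  RvuX GAGTTGAG/0: at [58, 66, 117] ⇒ [58, 66, 117]
  XjeVI TGTTCC/6: at [21, 27, 39] ⇒ [27, 33, 45]

Pooled cuts: [6, 11, 12, 13, 27, 33, 45, 58, 66, 84, 97, 106, 117, 135]

Fragment lengths:
  6→11: 5 bp
  11→12: 1 bp
  12→13: 1 bp
  13→27: 14 bp
  27→33: 6 bp
  33→45: 12 bp
  45→58: 13 bp
  58→66: 8 bp
  66→84: 18 bp
  84→97: 13 bp
  97→106: 9 bp
  106→117: 11 bp
  117→135: 18 bp
  135→6 (wrap): 137-135+6 = 8 bp

[1,1,5,6,8,8,9,11,12,13,13,14,18,18]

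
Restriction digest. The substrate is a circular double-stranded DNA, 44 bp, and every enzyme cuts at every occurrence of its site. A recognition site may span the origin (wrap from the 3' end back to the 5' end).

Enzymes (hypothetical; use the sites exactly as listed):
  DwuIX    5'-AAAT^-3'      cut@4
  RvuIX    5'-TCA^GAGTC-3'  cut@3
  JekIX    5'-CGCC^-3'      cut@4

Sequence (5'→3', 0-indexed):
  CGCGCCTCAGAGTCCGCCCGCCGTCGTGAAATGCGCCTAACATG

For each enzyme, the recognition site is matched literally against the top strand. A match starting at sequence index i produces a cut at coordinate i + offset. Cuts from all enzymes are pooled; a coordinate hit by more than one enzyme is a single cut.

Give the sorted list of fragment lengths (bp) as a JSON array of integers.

Site scan:
  DwuIX AAAT/4: at [28] ⇒ [32]
  RvuIX TCAGAGTC/3: at [6] ⇒ [9]
  JekIX CGCC/4: at [2, 14, 18, 33] ⇒ [6, 18, 22, 37]

All cut coordinates (distinct, sorted): [6, 9, 18, 22, 32, 37]

Fragments:
  6→9: 3 bp
  9→18: 9 bp
  18→22: 4 bp
  22→32: 10 bp
  32→37: 5 bp
  37→6 (wrap): 44-37+6 = 13 bp

[3,4,5,9,10,13]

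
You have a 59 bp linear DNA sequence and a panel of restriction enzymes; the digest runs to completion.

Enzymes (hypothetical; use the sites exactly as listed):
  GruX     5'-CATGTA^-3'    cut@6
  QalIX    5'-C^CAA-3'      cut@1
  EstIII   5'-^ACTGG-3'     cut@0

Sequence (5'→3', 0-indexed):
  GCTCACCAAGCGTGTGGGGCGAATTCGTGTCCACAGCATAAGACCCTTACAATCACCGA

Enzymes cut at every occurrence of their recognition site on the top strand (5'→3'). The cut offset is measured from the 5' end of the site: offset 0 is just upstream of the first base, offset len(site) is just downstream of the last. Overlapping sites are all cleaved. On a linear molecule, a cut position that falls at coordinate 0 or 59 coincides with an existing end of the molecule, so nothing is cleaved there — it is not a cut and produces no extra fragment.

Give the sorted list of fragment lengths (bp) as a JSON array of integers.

[6,53]

Site scan:
  GruX (CATGTA, off=6): no sites
  QalIX (CCAA, off=1): starts [5] → cuts [6]
  EstIII (ACTGG, off=0): no sites

Pooled cuts: [6]

Fragment lengths:
  [0,6): 6 bp
  [6,59): 53 bp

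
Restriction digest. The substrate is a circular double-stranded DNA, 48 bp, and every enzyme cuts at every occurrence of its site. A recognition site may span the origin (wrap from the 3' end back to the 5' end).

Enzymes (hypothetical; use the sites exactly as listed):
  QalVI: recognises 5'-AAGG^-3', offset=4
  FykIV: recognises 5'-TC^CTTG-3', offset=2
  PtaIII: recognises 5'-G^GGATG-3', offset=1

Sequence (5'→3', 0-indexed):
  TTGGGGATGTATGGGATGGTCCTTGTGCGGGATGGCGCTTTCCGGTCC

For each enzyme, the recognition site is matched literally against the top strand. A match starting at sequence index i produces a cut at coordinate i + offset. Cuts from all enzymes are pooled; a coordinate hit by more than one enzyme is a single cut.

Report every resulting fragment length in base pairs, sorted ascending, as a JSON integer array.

Scan for sites:
  QalVI (AAGG, off=4): no sites
  FykIV (TCCTTG, off=2): starts [19, 45] → cuts [21, 47]
  PtaIII (GGGATG, off=1): starts [3, 12, 28] → cuts [4, 13, 29]

All cut coordinates (distinct, sorted): [4, 13, 21, 29, 47]

Fragments:
  4→13: 9 bp
  13→21: 8 bp
  21→29: 8 bp
  29→47: 18 bp
  47→4 (wrap): 48-47+4 = 5 bp

[5,8,8,9,18]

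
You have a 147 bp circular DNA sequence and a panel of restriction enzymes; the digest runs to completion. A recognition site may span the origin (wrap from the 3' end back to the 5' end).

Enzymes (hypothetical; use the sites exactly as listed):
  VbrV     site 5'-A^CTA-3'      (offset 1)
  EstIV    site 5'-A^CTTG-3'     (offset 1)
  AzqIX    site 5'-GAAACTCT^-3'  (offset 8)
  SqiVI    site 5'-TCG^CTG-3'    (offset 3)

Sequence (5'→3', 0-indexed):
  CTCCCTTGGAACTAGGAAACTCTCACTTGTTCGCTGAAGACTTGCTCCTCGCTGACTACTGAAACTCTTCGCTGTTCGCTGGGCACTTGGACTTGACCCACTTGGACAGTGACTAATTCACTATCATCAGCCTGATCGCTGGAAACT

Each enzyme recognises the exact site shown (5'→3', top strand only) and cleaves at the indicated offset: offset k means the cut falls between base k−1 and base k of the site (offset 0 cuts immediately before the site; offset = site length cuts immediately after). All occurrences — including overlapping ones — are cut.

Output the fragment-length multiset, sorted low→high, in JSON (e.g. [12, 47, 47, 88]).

[2,3,4,6,7,7,7,8,8,9,9,11,11,12,12,13,18]

Per-enzyme occurrences:
  VbrV ACTA/1: at [10, 54, 111, 119] ⇒ [11, 55, 112, 120]
  EstIV ACTTG/1: at [24, 39, 84, 90, 99] ⇒ [25, 40, 85, 91, 100]
  AzqIX GAAACTCT/8: at [15, 60, 141] ⇒ [2, 23, 68]
  SqiVI TCGCTG/3: at [30, 48, 68, 75, 135] ⇒ [33, 51, 71, 78, 138]

All cut coordinates (distinct, sorted): [2, 11, 23, 25, 33, 40, 51, 55, 68, 71, 78, 85, 91, 100, 112, 120, 138]

Fragment lengths:
  2→11: 9 bp
  11→23: 12 bp
  23→25: 2 bp
  25→33: 8 bp
  33→40: 7 bp
  40→51: 11 bp
  51→55: 4 bp
  55→68: 13 bp
  68→71: 3 bp
  71→78: 7 bp
  78→85: 7 bp
  85→91: 6 bp
  91→100: 9 bp
  100→112: 12 bp
  112→120: 8 bp
  120→138: 18 bp
  138→2 (wrap): 147-138+2 = 11 bp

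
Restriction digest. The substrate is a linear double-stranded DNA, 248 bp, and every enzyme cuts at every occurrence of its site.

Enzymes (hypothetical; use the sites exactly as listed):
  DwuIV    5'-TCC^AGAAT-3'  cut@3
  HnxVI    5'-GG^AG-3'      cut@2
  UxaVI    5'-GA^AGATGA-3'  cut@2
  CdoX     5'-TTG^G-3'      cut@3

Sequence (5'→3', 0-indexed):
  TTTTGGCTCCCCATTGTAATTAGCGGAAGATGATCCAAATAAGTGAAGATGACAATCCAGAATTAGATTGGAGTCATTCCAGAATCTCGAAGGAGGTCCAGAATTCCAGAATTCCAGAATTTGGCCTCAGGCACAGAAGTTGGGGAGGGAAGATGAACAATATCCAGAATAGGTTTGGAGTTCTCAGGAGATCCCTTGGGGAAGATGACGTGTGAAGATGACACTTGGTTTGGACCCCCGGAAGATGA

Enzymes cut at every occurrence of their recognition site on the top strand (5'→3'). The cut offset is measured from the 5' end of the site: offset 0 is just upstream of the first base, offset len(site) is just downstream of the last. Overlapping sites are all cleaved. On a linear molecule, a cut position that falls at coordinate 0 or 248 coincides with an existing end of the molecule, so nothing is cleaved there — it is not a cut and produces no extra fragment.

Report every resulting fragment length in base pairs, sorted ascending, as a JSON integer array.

Site scan:
  DwuIV (TCCAGAAT, off=3): starts [55, 77, 96, 104, 112, 162] → cuts [58, 80, 99, 107, 115, 165]
  HnxVI (GGAG, off=2): starts [69, 91, 143, 176, 186] → cuts [71, 93, 145, 178, 188]
  UxaVI (GAAGATGA, off=2): starts [25, 44, 148, 200, 213, 240] → cuts [27, 46, 150, 202, 215, 242]
  CdoX (TTGG, off=3): starts [2, 67, 120, 139, 174, 195, 224, 229] → cuts [5, 70, 123, 142, 177, 198, 227, 232]

All cut coordinates (distinct, sorted): [5, 27, 46, 58, 70, 71, 80, 93, 99, 107, 115, 123, 142, 145, 150, 165, 177, 178, 188, 198, 202, 215, 227, 232, 242]

Fragment lengths:
  [0,5): 5 bp
  [5,27): 22 bp
  [27,46): 19 bp
  [46,58): 12 bp
  [58,70): 12 bp
  [70,71): 1 bp
  [71,80): 9 bp
  [80,93): 13 bp
  [93,99): 6 bp
  [99,107): 8 bp
  [107,115): 8 bp
  [115,123): 8 bp
  [123,142): 19 bp
  [142,145): 3 bp
  [145,150): 5 bp
  [150,165): 15 bp
  [165,177): 12 bp
  [177,178): 1 bp
  [178,188): 10 bp
  [188,198): 10 bp
  [198,202): 4 bp
  [202,215): 13 bp
  [215,227): 12 bp
  [227,232): 5 bp
  [232,242): 10 bp
  [242,248): 6 bp

[1,1,3,4,5,5,5,6,6,8,8,8,9,10,10,10,12,12,12,12,13,13,15,19,19,22]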